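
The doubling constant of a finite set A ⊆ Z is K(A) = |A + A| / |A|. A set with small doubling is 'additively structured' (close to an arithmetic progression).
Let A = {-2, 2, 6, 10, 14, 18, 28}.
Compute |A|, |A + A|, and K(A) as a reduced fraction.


|A| = 7.
Compute A + A by enumerating all 49 pairs.
A + A = {-4, 0, 4, 8, 12, 16, 20, 24, 26, 28, 30, 32, 34, 36, 38, 42, 46, 56}, so |A + A| = 18.
K = |A + A| / |A| = 18/7 (already in lowest terms) ≈ 2.5714.
Reference: AP of size 7 gives K = 13/7 ≈ 1.8571; a fully generic set of size 7 gives K ≈ 4.0000.

|A| = 7, |A + A| = 18, K = 18/7.


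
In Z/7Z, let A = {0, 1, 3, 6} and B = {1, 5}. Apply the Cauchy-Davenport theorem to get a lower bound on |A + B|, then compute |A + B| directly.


Cauchy-Davenport: |A + B| ≥ min(p, |A| + |B| - 1) for A, B nonempty in Z/pZ.
|A| = 4, |B| = 2, p = 7.
CD lower bound = min(7, 4 + 2 - 1) = min(7, 5) = 5.
Compute A + B mod 7 directly:
a = 0: 0+1=1, 0+5=5
a = 1: 1+1=2, 1+5=6
a = 3: 3+1=4, 3+5=1
a = 6: 6+1=0, 6+5=4
A + B = {0, 1, 2, 4, 5, 6}, so |A + B| = 6.
Verify: 6 ≥ 5? Yes ✓.

CD lower bound = 5, actual |A + B| = 6.


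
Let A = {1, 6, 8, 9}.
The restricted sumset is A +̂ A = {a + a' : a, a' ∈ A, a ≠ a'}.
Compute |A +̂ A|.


Restricted sumset: A +̂ A = {a + a' : a ∈ A, a' ∈ A, a ≠ a'}.
Equivalently, take A + A and drop any sum 2a that is achievable ONLY as a + a for a ∈ A (i.e. sums representable only with equal summands).
Enumerate pairs (a, a') with a < a' (symmetric, so each unordered pair gives one sum; this covers all a ≠ a'):
  1 + 6 = 7
  1 + 8 = 9
  1 + 9 = 10
  6 + 8 = 14
  6 + 9 = 15
  8 + 9 = 17
Collected distinct sums: {7, 9, 10, 14, 15, 17}
|A +̂ A| = 6
(Reference bound: |A +̂ A| ≥ 2|A| - 3 for |A| ≥ 2, with |A| = 4 giving ≥ 5.)

|A +̂ A| = 6


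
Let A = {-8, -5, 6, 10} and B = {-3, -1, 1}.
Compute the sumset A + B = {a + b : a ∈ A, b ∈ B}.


A + B = {a + b : a ∈ A, b ∈ B}.
Enumerate all |A|·|B| = 4·3 = 12 pairs (a, b) and collect distinct sums.
a = -8: -8+-3=-11, -8+-1=-9, -8+1=-7
a = -5: -5+-3=-8, -5+-1=-6, -5+1=-4
a = 6: 6+-3=3, 6+-1=5, 6+1=7
a = 10: 10+-3=7, 10+-1=9, 10+1=11
Collecting distinct sums: A + B = {-11, -9, -8, -7, -6, -4, 3, 5, 7, 9, 11}
|A + B| = 11

A + B = {-11, -9, -8, -7, -6, -4, 3, 5, 7, 9, 11}


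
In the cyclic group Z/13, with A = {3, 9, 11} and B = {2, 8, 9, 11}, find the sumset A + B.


Work in Z/13Z: reduce every sum a + b modulo 13.
Enumerate all 12 pairs:
a = 3: 3+2=5, 3+8=11, 3+9=12, 3+11=1
a = 9: 9+2=11, 9+8=4, 9+9=5, 9+11=7
a = 11: 11+2=0, 11+8=6, 11+9=7, 11+11=9
Distinct residues collected: {0, 1, 4, 5, 6, 7, 9, 11, 12}
|A + B| = 9 (out of 13 total residues).

A + B = {0, 1, 4, 5, 6, 7, 9, 11, 12}


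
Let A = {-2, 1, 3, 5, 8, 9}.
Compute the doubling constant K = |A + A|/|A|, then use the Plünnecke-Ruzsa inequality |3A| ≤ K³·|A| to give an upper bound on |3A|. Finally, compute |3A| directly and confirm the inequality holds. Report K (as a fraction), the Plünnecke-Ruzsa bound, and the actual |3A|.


|A| = 6.
Step 1: Compute A + A by enumerating all 36 pairs.
A + A = {-4, -1, 1, 2, 3, 4, 6, 7, 8, 9, 10, 11, 12, 13, 14, 16, 17, 18}, so |A + A| = 18.
Step 2: Doubling constant K = |A + A|/|A| = 18/6 = 18/6 ≈ 3.0000.
Step 3: Plünnecke-Ruzsa gives |3A| ≤ K³·|A| = (3.0000)³ · 6 ≈ 162.0000.
Step 4: Compute 3A = A + A + A directly by enumerating all triples (a,b,c) ∈ A³; |3A| = 31.
Step 5: Check 31 ≤ 162.0000? Yes ✓.

K = 18/6, Plünnecke-Ruzsa bound K³|A| ≈ 162.0000, |3A| = 31, inequality holds.


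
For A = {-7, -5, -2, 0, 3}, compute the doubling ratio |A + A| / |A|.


|A| = 5.
Compute A + A by enumerating all 25 pairs.
A + A = {-14, -12, -10, -9, -7, -5, -4, -2, 0, 1, 3, 6}, so |A + A| = 12.
K = |A + A| / |A| = 12/5 (already in lowest terms) ≈ 2.4000.
Reference: AP of size 5 gives K = 9/5 ≈ 1.8000; a fully generic set of size 5 gives K ≈ 3.0000.

|A| = 5, |A + A| = 12, K = 12/5.


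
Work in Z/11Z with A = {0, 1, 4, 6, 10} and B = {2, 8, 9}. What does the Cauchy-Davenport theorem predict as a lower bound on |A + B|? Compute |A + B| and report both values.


Cauchy-Davenport: |A + B| ≥ min(p, |A| + |B| - 1) for A, B nonempty in Z/pZ.
|A| = 5, |B| = 3, p = 11.
CD lower bound = min(11, 5 + 3 - 1) = min(11, 7) = 7.
Compute A + B mod 11 directly:
a = 0: 0+2=2, 0+8=8, 0+9=9
a = 1: 1+2=3, 1+8=9, 1+9=10
a = 4: 4+2=6, 4+8=1, 4+9=2
a = 6: 6+2=8, 6+8=3, 6+9=4
a = 10: 10+2=1, 10+8=7, 10+9=8
A + B = {1, 2, 3, 4, 6, 7, 8, 9, 10}, so |A + B| = 9.
Verify: 9 ≥ 7? Yes ✓.

CD lower bound = 7, actual |A + B| = 9.


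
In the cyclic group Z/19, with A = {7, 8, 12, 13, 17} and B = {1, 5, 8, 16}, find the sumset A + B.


Work in Z/19Z: reduce every sum a + b modulo 19.
Enumerate all 20 pairs:
a = 7: 7+1=8, 7+5=12, 7+8=15, 7+16=4
a = 8: 8+1=9, 8+5=13, 8+8=16, 8+16=5
a = 12: 12+1=13, 12+5=17, 12+8=1, 12+16=9
a = 13: 13+1=14, 13+5=18, 13+8=2, 13+16=10
a = 17: 17+1=18, 17+5=3, 17+8=6, 17+16=14
Distinct residues collected: {1, 2, 3, 4, 5, 6, 8, 9, 10, 12, 13, 14, 15, 16, 17, 18}
|A + B| = 16 (out of 19 total residues).

A + B = {1, 2, 3, 4, 5, 6, 8, 9, 10, 12, 13, 14, 15, 16, 17, 18}


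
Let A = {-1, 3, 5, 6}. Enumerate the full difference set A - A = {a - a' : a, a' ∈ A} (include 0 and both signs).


A - A = {a - a' : a, a' ∈ A}.
Compute a - a' for each ordered pair (a, a'):
a = -1: -1--1=0, -1-3=-4, -1-5=-6, -1-6=-7
a = 3: 3--1=4, 3-3=0, 3-5=-2, 3-6=-3
a = 5: 5--1=6, 5-3=2, 5-5=0, 5-6=-1
a = 6: 6--1=7, 6-3=3, 6-5=1, 6-6=0
Collecting distinct values (and noting 0 appears from a-a):
A - A = {-7, -6, -4, -3, -2, -1, 0, 1, 2, 3, 4, 6, 7}
|A - A| = 13

A - A = {-7, -6, -4, -3, -2, -1, 0, 1, 2, 3, 4, 6, 7}


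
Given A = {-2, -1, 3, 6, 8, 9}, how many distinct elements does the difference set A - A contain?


A - A = {a - a' : a, a' ∈ A}; |A| = 6.
Bounds: 2|A|-1 ≤ |A - A| ≤ |A|² - |A| + 1, i.e. 11 ≤ |A - A| ≤ 31.
Note: 0 ∈ A - A always (from a - a). The set is symmetric: if d ∈ A - A then -d ∈ A - A.
Enumerate nonzero differences d = a - a' with a > a' (then include -d):
Positive differences: {1, 2, 3, 4, 5, 6, 7, 8, 9, 10, 11}
Full difference set: {0} ∪ (positive diffs) ∪ (negative diffs).
|A - A| = 1 + 2·11 = 23 (matches direct enumeration: 23).

|A - A| = 23


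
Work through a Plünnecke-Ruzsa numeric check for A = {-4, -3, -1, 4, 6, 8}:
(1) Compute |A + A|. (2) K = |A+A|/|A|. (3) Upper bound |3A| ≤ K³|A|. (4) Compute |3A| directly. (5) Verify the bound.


|A| = 6.
Step 1: Compute A + A by enumerating all 36 pairs.
A + A = {-8, -7, -6, -5, -4, -2, 0, 1, 2, 3, 4, 5, 7, 8, 10, 12, 14, 16}, so |A + A| = 18.
Step 2: Doubling constant K = |A + A|/|A| = 18/6 = 18/6 ≈ 3.0000.
Step 3: Plünnecke-Ruzsa gives |3A| ≤ K³·|A| = (3.0000)³ · 6 ≈ 162.0000.
Step 4: Compute 3A = A + A + A directly by enumerating all triples (a,b,c) ∈ A³; |3A| = 33.
Step 5: Check 33 ≤ 162.0000? Yes ✓.

K = 18/6, Plünnecke-Ruzsa bound K³|A| ≈ 162.0000, |3A| = 33, inequality holds.


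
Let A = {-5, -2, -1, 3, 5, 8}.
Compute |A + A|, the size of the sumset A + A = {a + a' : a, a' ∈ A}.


A + A = {a + a' : a, a' ∈ A}; |A| = 6.
General bounds: 2|A| - 1 ≤ |A + A| ≤ |A|(|A|+1)/2, i.e. 11 ≤ |A + A| ≤ 21.
Lower bound 2|A|-1 is attained iff A is an arithmetic progression.
Enumerate sums a + a' for a ≤ a' (symmetric, so this suffices):
a = -5: -5+-5=-10, -5+-2=-7, -5+-1=-6, -5+3=-2, -5+5=0, -5+8=3
a = -2: -2+-2=-4, -2+-1=-3, -2+3=1, -2+5=3, -2+8=6
a = -1: -1+-1=-2, -1+3=2, -1+5=4, -1+8=7
a = 3: 3+3=6, 3+5=8, 3+8=11
a = 5: 5+5=10, 5+8=13
a = 8: 8+8=16
Distinct sums: {-10, -7, -6, -4, -3, -2, 0, 1, 2, 3, 4, 6, 7, 8, 10, 11, 13, 16}
|A + A| = 18

|A + A| = 18


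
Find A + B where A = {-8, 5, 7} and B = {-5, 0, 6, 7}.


A + B = {a + b : a ∈ A, b ∈ B}.
Enumerate all |A|·|B| = 3·4 = 12 pairs (a, b) and collect distinct sums.
a = -8: -8+-5=-13, -8+0=-8, -8+6=-2, -8+7=-1
a = 5: 5+-5=0, 5+0=5, 5+6=11, 5+7=12
a = 7: 7+-5=2, 7+0=7, 7+6=13, 7+7=14
Collecting distinct sums: A + B = {-13, -8, -2, -1, 0, 2, 5, 7, 11, 12, 13, 14}
|A + B| = 12

A + B = {-13, -8, -2, -1, 0, 2, 5, 7, 11, 12, 13, 14}


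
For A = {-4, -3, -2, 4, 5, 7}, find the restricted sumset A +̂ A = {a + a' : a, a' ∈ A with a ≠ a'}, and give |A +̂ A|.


Restricted sumset: A +̂ A = {a + a' : a ∈ A, a' ∈ A, a ≠ a'}.
Equivalently, take A + A and drop any sum 2a that is achievable ONLY as a + a for a ∈ A (i.e. sums representable only with equal summands).
Enumerate pairs (a, a') with a < a' (symmetric, so each unordered pair gives one sum; this covers all a ≠ a'):
  -4 + -3 = -7
  -4 + -2 = -6
  -4 + 4 = 0
  -4 + 5 = 1
  -4 + 7 = 3
  -3 + -2 = -5
  -3 + 4 = 1
  -3 + 5 = 2
  -3 + 7 = 4
  -2 + 4 = 2
  -2 + 5 = 3
  -2 + 7 = 5
  4 + 5 = 9
  4 + 7 = 11
  5 + 7 = 12
Collected distinct sums: {-7, -6, -5, 0, 1, 2, 3, 4, 5, 9, 11, 12}
|A +̂ A| = 12
(Reference bound: |A +̂ A| ≥ 2|A| - 3 for |A| ≥ 2, with |A| = 6 giving ≥ 9.)

|A +̂ A| = 12


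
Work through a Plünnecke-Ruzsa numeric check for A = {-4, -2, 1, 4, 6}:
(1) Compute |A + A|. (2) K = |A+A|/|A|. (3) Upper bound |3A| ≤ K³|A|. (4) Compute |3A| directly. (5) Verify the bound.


|A| = 5.
Step 1: Compute A + A by enumerating all 25 pairs.
A + A = {-8, -6, -4, -3, -1, 0, 2, 4, 5, 7, 8, 10, 12}, so |A + A| = 13.
Step 2: Doubling constant K = |A + A|/|A| = 13/5 = 13/5 ≈ 2.6000.
Step 3: Plünnecke-Ruzsa gives |3A| ≤ K³·|A| = (2.6000)³ · 5 ≈ 87.8800.
Step 4: Compute 3A = A + A + A directly by enumerating all triples (a,b,c) ∈ A³; |3A| = 25.
Step 5: Check 25 ≤ 87.8800? Yes ✓.

K = 13/5, Plünnecke-Ruzsa bound K³|A| ≈ 87.8800, |3A| = 25, inequality holds.


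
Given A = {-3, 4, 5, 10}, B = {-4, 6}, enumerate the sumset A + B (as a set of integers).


A + B = {a + b : a ∈ A, b ∈ B}.
Enumerate all |A|·|B| = 4·2 = 8 pairs (a, b) and collect distinct sums.
a = -3: -3+-4=-7, -3+6=3
a = 4: 4+-4=0, 4+6=10
a = 5: 5+-4=1, 5+6=11
a = 10: 10+-4=6, 10+6=16
Collecting distinct sums: A + B = {-7, 0, 1, 3, 6, 10, 11, 16}
|A + B| = 8

A + B = {-7, 0, 1, 3, 6, 10, 11, 16}


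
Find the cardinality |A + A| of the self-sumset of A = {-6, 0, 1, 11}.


A + A = {a + a' : a, a' ∈ A}; |A| = 4.
General bounds: 2|A| - 1 ≤ |A + A| ≤ |A|(|A|+1)/2, i.e. 7 ≤ |A + A| ≤ 10.
Lower bound 2|A|-1 is attained iff A is an arithmetic progression.
Enumerate sums a + a' for a ≤ a' (symmetric, so this suffices):
a = -6: -6+-6=-12, -6+0=-6, -6+1=-5, -6+11=5
a = 0: 0+0=0, 0+1=1, 0+11=11
a = 1: 1+1=2, 1+11=12
a = 11: 11+11=22
Distinct sums: {-12, -6, -5, 0, 1, 2, 5, 11, 12, 22}
|A + A| = 10

|A + A| = 10


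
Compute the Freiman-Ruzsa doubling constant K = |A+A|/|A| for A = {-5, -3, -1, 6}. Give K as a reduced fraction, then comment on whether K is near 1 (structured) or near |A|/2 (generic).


|A| = 4.
Compute A + A by enumerating all 16 pairs.
A + A = {-10, -8, -6, -4, -2, 1, 3, 5, 12}, so |A + A| = 9.
K = |A + A| / |A| = 9/4 (already in lowest terms) ≈ 2.2500.
Reference: AP of size 4 gives K = 7/4 ≈ 1.7500; a fully generic set of size 4 gives K ≈ 2.5000.

|A| = 4, |A + A| = 9, K = 9/4.


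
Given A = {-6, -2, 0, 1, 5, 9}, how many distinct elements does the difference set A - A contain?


A - A = {a - a' : a, a' ∈ A}; |A| = 6.
Bounds: 2|A|-1 ≤ |A - A| ≤ |A|² - |A| + 1, i.e. 11 ≤ |A - A| ≤ 31.
Note: 0 ∈ A - A always (from a - a). The set is symmetric: if d ∈ A - A then -d ∈ A - A.
Enumerate nonzero differences d = a - a' with a > a' (then include -d):
Positive differences: {1, 2, 3, 4, 5, 6, 7, 8, 9, 11, 15}
Full difference set: {0} ∪ (positive diffs) ∪ (negative diffs).
|A - A| = 1 + 2·11 = 23 (matches direct enumeration: 23).

|A - A| = 23


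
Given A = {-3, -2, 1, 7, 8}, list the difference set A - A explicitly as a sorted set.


A - A = {a - a' : a, a' ∈ A}.
Compute a - a' for each ordered pair (a, a'):
a = -3: -3--3=0, -3--2=-1, -3-1=-4, -3-7=-10, -3-8=-11
a = -2: -2--3=1, -2--2=0, -2-1=-3, -2-7=-9, -2-8=-10
a = 1: 1--3=4, 1--2=3, 1-1=0, 1-7=-6, 1-8=-7
a = 7: 7--3=10, 7--2=9, 7-1=6, 7-7=0, 7-8=-1
a = 8: 8--3=11, 8--2=10, 8-1=7, 8-7=1, 8-8=0
Collecting distinct values (and noting 0 appears from a-a):
A - A = {-11, -10, -9, -7, -6, -4, -3, -1, 0, 1, 3, 4, 6, 7, 9, 10, 11}
|A - A| = 17

A - A = {-11, -10, -9, -7, -6, -4, -3, -1, 0, 1, 3, 4, 6, 7, 9, 10, 11}


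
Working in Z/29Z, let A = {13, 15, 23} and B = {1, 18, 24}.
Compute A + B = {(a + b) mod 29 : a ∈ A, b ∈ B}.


Work in Z/29Z: reduce every sum a + b modulo 29.
Enumerate all 9 pairs:
a = 13: 13+1=14, 13+18=2, 13+24=8
a = 15: 15+1=16, 15+18=4, 15+24=10
a = 23: 23+1=24, 23+18=12, 23+24=18
Distinct residues collected: {2, 4, 8, 10, 12, 14, 16, 18, 24}
|A + B| = 9 (out of 29 total residues).

A + B = {2, 4, 8, 10, 12, 14, 16, 18, 24}


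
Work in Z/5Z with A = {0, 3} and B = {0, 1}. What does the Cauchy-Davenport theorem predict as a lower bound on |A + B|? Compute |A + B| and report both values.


Cauchy-Davenport: |A + B| ≥ min(p, |A| + |B| - 1) for A, B nonempty in Z/pZ.
|A| = 2, |B| = 2, p = 5.
CD lower bound = min(5, 2 + 2 - 1) = min(5, 3) = 3.
Compute A + B mod 5 directly:
a = 0: 0+0=0, 0+1=1
a = 3: 3+0=3, 3+1=4
A + B = {0, 1, 3, 4}, so |A + B| = 4.
Verify: 4 ≥ 3? Yes ✓.

CD lower bound = 3, actual |A + B| = 4.


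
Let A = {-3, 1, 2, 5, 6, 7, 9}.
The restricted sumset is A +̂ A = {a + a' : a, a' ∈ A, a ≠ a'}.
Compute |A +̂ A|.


Restricted sumset: A +̂ A = {a + a' : a ∈ A, a' ∈ A, a ≠ a'}.
Equivalently, take A + A and drop any sum 2a that is achievable ONLY as a + a for a ∈ A (i.e. sums representable only with equal summands).
Enumerate pairs (a, a') with a < a' (symmetric, so each unordered pair gives one sum; this covers all a ≠ a'):
  -3 + 1 = -2
  -3 + 2 = -1
  -3 + 5 = 2
  -3 + 6 = 3
  -3 + 7 = 4
  -3 + 9 = 6
  1 + 2 = 3
  1 + 5 = 6
  1 + 6 = 7
  1 + 7 = 8
  1 + 9 = 10
  2 + 5 = 7
  2 + 6 = 8
  2 + 7 = 9
  2 + 9 = 11
  5 + 6 = 11
  5 + 7 = 12
  5 + 9 = 14
  6 + 7 = 13
  6 + 9 = 15
  7 + 9 = 16
Collected distinct sums: {-2, -1, 2, 3, 4, 6, 7, 8, 9, 10, 11, 12, 13, 14, 15, 16}
|A +̂ A| = 16
(Reference bound: |A +̂ A| ≥ 2|A| - 3 for |A| ≥ 2, with |A| = 7 giving ≥ 11.)

|A +̂ A| = 16


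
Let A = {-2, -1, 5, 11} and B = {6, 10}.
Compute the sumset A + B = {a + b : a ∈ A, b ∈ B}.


A + B = {a + b : a ∈ A, b ∈ B}.
Enumerate all |A|·|B| = 4·2 = 8 pairs (a, b) and collect distinct sums.
a = -2: -2+6=4, -2+10=8
a = -1: -1+6=5, -1+10=9
a = 5: 5+6=11, 5+10=15
a = 11: 11+6=17, 11+10=21
Collecting distinct sums: A + B = {4, 5, 8, 9, 11, 15, 17, 21}
|A + B| = 8

A + B = {4, 5, 8, 9, 11, 15, 17, 21}


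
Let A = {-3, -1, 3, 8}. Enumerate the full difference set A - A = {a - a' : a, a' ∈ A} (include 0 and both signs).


A - A = {a - a' : a, a' ∈ A}.
Compute a - a' for each ordered pair (a, a'):
a = -3: -3--3=0, -3--1=-2, -3-3=-6, -3-8=-11
a = -1: -1--3=2, -1--1=0, -1-3=-4, -1-8=-9
a = 3: 3--3=6, 3--1=4, 3-3=0, 3-8=-5
a = 8: 8--3=11, 8--1=9, 8-3=5, 8-8=0
Collecting distinct values (and noting 0 appears from a-a):
A - A = {-11, -9, -6, -5, -4, -2, 0, 2, 4, 5, 6, 9, 11}
|A - A| = 13

A - A = {-11, -9, -6, -5, -4, -2, 0, 2, 4, 5, 6, 9, 11}


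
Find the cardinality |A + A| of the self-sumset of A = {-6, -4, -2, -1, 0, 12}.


A + A = {a + a' : a, a' ∈ A}; |A| = 6.
General bounds: 2|A| - 1 ≤ |A + A| ≤ |A|(|A|+1)/2, i.e. 11 ≤ |A + A| ≤ 21.
Lower bound 2|A|-1 is attained iff A is an arithmetic progression.
Enumerate sums a + a' for a ≤ a' (symmetric, so this suffices):
a = -6: -6+-6=-12, -6+-4=-10, -6+-2=-8, -6+-1=-7, -6+0=-6, -6+12=6
a = -4: -4+-4=-8, -4+-2=-6, -4+-1=-5, -4+0=-4, -4+12=8
a = -2: -2+-2=-4, -2+-1=-3, -2+0=-2, -2+12=10
a = -1: -1+-1=-2, -1+0=-1, -1+12=11
a = 0: 0+0=0, 0+12=12
a = 12: 12+12=24
Distinct sums: {-12, -10, -8, -7, -6, -5, -4, -3, -2, -1, 0, 6, 8, 10, 11, 12, 24}
|A + A| = 17

|A + A| = 17


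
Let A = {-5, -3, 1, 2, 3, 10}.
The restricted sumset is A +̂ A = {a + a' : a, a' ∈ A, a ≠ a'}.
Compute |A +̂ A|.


Restricted sumset: A +̂ A = {a + a' : a ∈ A, a' ∈ A, a ≠ a'}.
Equivalently, take A + A and drop any sum 2a that is achievable ONLY as a + a for a ∈ A (i.e. sums representable only with equal summands).
Enumerate pairs (a, a') with a < a' (symmetric, so each unordered pair gives one sum; this covers all a ≠ a'):
  -5 + -3 = -8
  -5 + 1 = -4
  -5 + 2 = -3
  -5 + 3 = -2
  -5 + 10 = 5
  -3 + 1 = -2
  -3 + 2 = -1
  -3 + 3 = 0
  -3 + 10 = 7
  1 + 2 = 3
  1 + 3 = 4
  1 + 10 = 11
  2 + 3 = 5
  2 + 10 = 12
  3 + 10 = 13
Collected distinct sums: {-8, -4, -3, -2, -1, 0, 3, 4, 5, 7, 11, 12, 13}
|A +̂ A| = 13
(Reference bound: |A +̂ A| ≥ 2|A| - 3 for |A| ≥ 2, with |A| = 6 giving ≥ 9.)

|A +̂ A| = 13


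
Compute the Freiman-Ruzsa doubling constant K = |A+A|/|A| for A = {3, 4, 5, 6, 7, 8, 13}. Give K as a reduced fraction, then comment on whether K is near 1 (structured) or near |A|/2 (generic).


|A| = 7.
Compute A + A by enumerating all 49 pairs.
A + A = {6, 7, 8, 9, 10, 11, 12, 13, 14, 15, 16, 17, 18, 19, 20, 21, 26}, so |A + A| = 17.
K = |A + A| / |A| = 17/7 (already in lowest terms) ≈ 2.4286.
Reference: AP of size 7 gives K = 13/7 ≈ 1.8571; a fully generic set of size 7 gives K ≈ 4.0000.

|A| = 7, |A + A| = 17, K = 17/7.


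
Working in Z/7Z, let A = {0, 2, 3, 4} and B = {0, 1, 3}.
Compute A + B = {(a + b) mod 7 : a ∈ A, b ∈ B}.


Work in Z/7Z: reduce every sum a + b modulo 7.
Enumerate all 12 pairs:
a = 0: 0+0=0, 0+1=1, 0+3=3
a = 2: 2+0=2, 2+1=3, 2+3=5
a = 3: 3+0=3, 3+1=4, 3+3=6
a = 4: 4+0=4, 4+1=5, 4+3=0
Distinct residues collected: {0, 1, 2, 3, 4, 5, 6}
|A + B| = 7 (out of 7 total residues).

A + B = {0, 1, 2, 3, 4, 5, 6}


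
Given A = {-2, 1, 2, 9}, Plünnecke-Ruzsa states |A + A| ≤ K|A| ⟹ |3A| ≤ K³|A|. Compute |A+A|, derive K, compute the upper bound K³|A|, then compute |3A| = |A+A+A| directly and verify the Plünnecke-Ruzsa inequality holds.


|A| = 4.
Step 1: Compute A + A by enumerating all 16 pairs.
A + A = {-4, -1, 0, 2, 3, 4, 7, 10, 11, 18}, so |A + A| = 10.
Step 2: Doubling constant K = |A + A|/|A| = 10/4 = 10/4 ≈ 2.5000.
Step 3: Plünnecke-Ruzsa gives |3A| ≤ K³·|A| = (2.5000)³ · 4 ≈ 62.5000.
Step 4: Compute 3A = A + A + A directly by enumerating all triples (a,b,c) ∈ A³; |3A| = 19.
Step 5: Check 19 ≤ 62.5000? Yes ✓.

K = 10/4, Plünnecke-Ruzsa bound K³|A| ≈ 62.5000, |3A| = 19, inequality holds.


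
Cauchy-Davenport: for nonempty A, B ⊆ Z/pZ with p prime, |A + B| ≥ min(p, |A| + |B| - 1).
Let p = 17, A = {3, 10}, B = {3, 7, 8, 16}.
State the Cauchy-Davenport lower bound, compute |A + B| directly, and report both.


Cauchy-Davenport: |A + B| ≥ min(p, |A| + |B| - 1) for A, B nonempty in Z/pZ.
|A| = 2, |B| = 4, p = 17.
CD lower bound = min(17, 2 + 4 - 1) = min(17, 5) = 5.
Compute A + B mod 17 directly:
a = 3: 3+3=6, 3+7=10, 3+8=11, 3+16=2
a = 10: 10+3=13, 10+7=0, 10+8=1, 10+16=9
A + B = {0, 1, 2, 6, 9, 10, 11, 13}, so |A + B| = 8.
Verify: 8 ≥ 5? Yes ✓.

CD lower bound = 5, actual |A + B| = 8.


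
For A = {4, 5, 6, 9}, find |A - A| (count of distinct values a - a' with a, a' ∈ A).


A - A = {a - a' : a, a' ∈ A}; |A| = 4.
Bounds: 2|A|-1 ≤ |A - A| ≤ |A|² - |A| + 1, i.e. 7 ≤ |A - A| ≤ 13.
Note: 0 ∈ A - A always (from a - a). The set is symmetric: if d ∈ A - A then -d ∈ A - A.
Enumerate nonzero differences d = a - a' with a > a' (then include -d):
Positive differences: {1, 2, 3, 4, 5}
Full difference set: {0} ∪ (positive diffs) ∪ (negative diffs).
|A - A| = 1 + 2·5 = 11 (matches direct enumeration: 11).

|A - A| = 11


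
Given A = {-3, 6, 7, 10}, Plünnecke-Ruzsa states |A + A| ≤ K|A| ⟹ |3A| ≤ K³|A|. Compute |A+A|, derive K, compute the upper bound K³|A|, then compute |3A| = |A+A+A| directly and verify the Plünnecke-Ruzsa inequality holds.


|A| = 4.
Step 1: Compute A + A by enumerating all 16 pairs.
A + A = {-6, 3, 4, 7, 12, 13, 14, 16, 17, 20}, so |A + A| = 10.
Step 2: Doubling constant K = |A + A|/|A| = 10/4 = 10/4 ≈ 2.5000.
Step 3: Plünnecke-Ruzsa gives |3A| ≤ K³·|A| = (2.5000)³ · 4 ≈ 62.5000.
Step 4: Compute 3A = A + A + A directly by enumerating all triples (a,b,c) ∈ A³; |3A| = 20.
Step 5: Check 20 ≤ 62.5000? Yes ✓.

K = 10/4, Plünnecke-Ruzsa bound K³|A| ≈ 62.5000, |3A| = 20, inequality holds.


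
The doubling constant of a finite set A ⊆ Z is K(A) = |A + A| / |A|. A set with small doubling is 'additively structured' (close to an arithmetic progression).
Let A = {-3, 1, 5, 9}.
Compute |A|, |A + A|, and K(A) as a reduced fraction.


|A| = 4.
Compute A + A by enumerating all 16 pairs.
A + A = {-6, -2, 2, 6, 10, 14, 18}, so |A + A| = 7.
K = |A + A| / |A| = 7/4 (already in lowest terms) ≈ 1.7500.
Reference: AP of size 4 gives K = 7/4 ≈ 1.7500; a fully generic set of size 4 gives K ≈ 2.5000.

|A| = 4, |A + A| = 7, K = 7/4.


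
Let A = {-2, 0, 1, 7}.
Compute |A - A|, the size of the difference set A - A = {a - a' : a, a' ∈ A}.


A - A = {a - a' : a, a' ∈ A}; |A| = 4.
Bounds: 2|A|-1 ≤ |A - A| ≤ |A|² - |A| + 1, i.e. 7 ≤ |A - A| ≤ 13.
Note: 0 ∈ A - A always (from a - a). The set is symmetric: if d ∈ A - A then -d ∈ A - A.
Enumerate nonzero differences d = a - a' with a > a' (then include -d):
Positive differences: {1, 2, 3, 6, 7, 9}
Full difference set: {0} ∪ (positive diffs) ∪ (negative diffs).
|A - A| = 1 + 2·6 = 13 (matches direct enumeration: 13).

|A - A| = 13


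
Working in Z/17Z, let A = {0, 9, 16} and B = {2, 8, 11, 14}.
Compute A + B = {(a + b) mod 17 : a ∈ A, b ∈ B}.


Work in Z/17Z: reduce every sum a + b modulo 17.
Enumerate all 12 pairs:
a = 0: 0+2=2, 0+8=8, 0+11=11, 0+14=14
a = 9: 9+2=11, 9+8=0, 9+11=3, 9+14=6
a = 16: 16+2=1, 16+8=7, 16+11=10, 16+14=13
Distinct residues collected: {0, 1, 2, 3, 6, 7, 8, 10, 11, 13, 14}
|A + B| = 11 (out of 17 total residues).

A + B = {0, 1, 2, 3, 6, 7, 8, 10, 11, 13, 14}


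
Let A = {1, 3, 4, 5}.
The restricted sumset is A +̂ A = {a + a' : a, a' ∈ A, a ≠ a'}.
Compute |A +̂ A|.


Restricted sumset: A +̂ A = {a + a' : a ∈ A, a' ∈ A, a ≠ a'}.
Equivalently, take A + A and drop any sum 2a that is achievable ONLY as a + a for a ∈ A (i.e. sums representable only with equal summands).
Enumerate pairs (a, a') with a < a' (symmetric, so each unordered pair gives one sum; this covers all a ≠ a'):
  1 + 3 = 4
  1 + 4 = 5
  1 + 5 = 6
  3 + 4 = 7
  3 + 5 = 8
  4 + 5 = 9
Collected distinct sums: {4, 5, 6, 7, 8, 9}
|A +̂ A| = 6
(Reference bound: |A +̂ A| ≥ 2|A| - 3 for |A| ≥ 2, with |A| = 4 giving ≥ 5.)

|A +̂ A| = 6


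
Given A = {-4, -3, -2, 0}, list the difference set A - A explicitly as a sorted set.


A - A = {a - a' : a, a' ∈ A}.
Compute a - a' for each ordered pair (a, a'):
a = -4: -4--4=0, -4--3=-1, -4--2=-2, -4-0=-4
a = -3: -3--4=1, -3--3=0, -3--2=-1, -3-0=-3
a = -2: -2--4=2, -2--3=1, -2--2=0, -2-0=-2
a = 0: 0--4=4, 0--3=3, 0--2=2, 0-0=0
Collecting distinct values (and noting 0 appears from a-a):
A - A = {-4, -3, -2, -1, 0, 1, 2, 3, 4}
|A - A| = 9

A - A = {-4, -3, -2, -1, 0, 1, 2, 3, 4}


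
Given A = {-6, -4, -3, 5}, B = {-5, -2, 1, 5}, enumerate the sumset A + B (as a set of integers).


A + B = {a + b : a ∈ A, b ∈ B}.
Enumerate all |A|·|B| = 4·4 = 16 pairs (a, b) and collect distinct sums.
a = -6: -6+-5=-11, -6+-2=-8, -6+1=-5, -6+5=-1
a = -4: -4+-5=-9, -4+-2=-6, -4+1=-3, -4+5=1
a = -3: -3+-5=-8, -3+-2=-5, -3+1=-2, -3+5=2
a = 5: 5+-5=0, 5+-2=3, 5+1=6, 5+5=10
Collecting distinct sums: A + B = {-11, -9, -8, -6, -5, -3, -2, -1, 0, 1, 2, 3, 6, 10}
|A + B| = 14

A + B = {-11, -9, -8, -6, -5, -3, -2, -1, 0, 1, 2, 3, 6, 10}


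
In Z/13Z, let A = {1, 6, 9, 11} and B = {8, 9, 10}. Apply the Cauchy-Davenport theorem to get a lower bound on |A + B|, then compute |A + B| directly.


Cauchy-Davenport: |A + B| ≥ min(p, |A| + |B| - 1) for A, B nonempty in Z/pZ.
|A| = 4, |B| = 3, p = 13.
CD lower bound = min(13, 4 + 3 - 1) = min(13, 6) = 6.
Compute A + B mod 13 directly:
a = 1: 1+8=9, 1+9=10, 1+10=11
a = 6: 6+8=1, 6+9=2, 6+10=3
a = 9: 9+8=4, 9+9=5, 9+10=6
a = 11: 11+8=6, 11+9=7, 11+10=8
A + B = {1, 2, 3, 4, 5, 6, 7, 8, 9, 10, 11}, so |A + B| = 11.
Verify: 11 ≥ 6? Yes ✓.

CD lower bound = 6, actual |A + B| = 11.


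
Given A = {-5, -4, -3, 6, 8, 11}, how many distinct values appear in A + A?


A + A = {a + a' : a, a' ∈ A}; |A| = 6.
General bounds: 2|A| - 1 ≤ |A + A| ≤ |A|(|A|+1)/2, i.e. 11 ≤ |A + A| ≤ 21.
Lower bound 2|A|-1 is attained iff A is an arithmetic progression.
Enumerate sums a + a' for a ≤ a' (symmetric, so this suffices):
a = -5: -5+-5=-10, -5+-4=-9, -5+-3=-8, -5+6=1, -5+8=3, -5+11=6
a = -4: -4+-4=-8, -4+-3=-7, -4+6=2, -4+8=4, -4+11=7
a = -3: -3+-3=-6, -3+6=3, -3+8=5, -3+11=8
a = 6: 6+6=12, 6+8=14, 6+11=17
a = 8: 8+8=16, 8+11=19
a = 11: 11+11=22
Distinct sums: {-10, -9, -8, -7, -6, 1, 2, 3, 4, 5, 6, 7, 8, 12, 14, 16, 17, 19, 22}
|A + A| = 19

|A + A| = 19


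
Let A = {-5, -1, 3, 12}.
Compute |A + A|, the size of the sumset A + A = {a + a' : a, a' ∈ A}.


A + A = {a + a' : a, a' ∈ A}; |A| = 4.
General bounds: 2|A| - 1 ≤ |A + A| ≤ |A|(|A|+1)/2, i.e. 7 ≤ |A + A| ≤ 10.
Lower bound 2|A|-1 is attained iff A is an arithmetic progression.
Enumerate sums a + a' for a ≤ a' (symmetric, so this suffices):
a = -5: -5+-5=-10, -5+-1=-6, -5+3=-2, -5+12=7
a = -1: -1+-1=-2, -1+3=2, -1+12=11
a = 3: 3+3=6, 3+12=15
a = 12: 12+12=24
Distinct sums: {-10, -6, -2, 2, 6, 7, 11, 15, 24}
|A + A| = 9

|A + A| = 9


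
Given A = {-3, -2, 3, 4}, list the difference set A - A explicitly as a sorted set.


A - A = {a - a' : a, a' ∈ A}.
Compute a - a' for each ordered pair (a, a'):
a = -3: -3--3=0, -3--2=-1, -3-3=-6, -3-4=-7
a = -2: -2--3=1, -2--2=0, -2-3=-5, -2-4=-6
a = 3: 3--3=6, 3--2=5, 3-3=0, 3-4=-1
a = 4: 4--3=7, 4--2=6, 4-3=1, 4-4=0
Collecting distinct values (and noting 0 appears from a-a):
A - A = {-7, -6, -5, -1, 0, 1, 5, 6, 7}
|A - A| = 9

A - A = {-7, -6, -5, -1, 0, 1, 5, 6, 7}


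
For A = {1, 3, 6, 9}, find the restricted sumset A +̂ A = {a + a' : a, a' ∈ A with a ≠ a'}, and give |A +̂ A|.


Restricted sumset: A +̂ A = {a + a' : a ∈ A, a' ∈ A, a ≠ a'}.
Equivalently, take A + A and drop any sum 2a that is achievable ONLY as a + a for a ∈ A (i.e. sums representable only with equal summands).
Enumerate pairs (a, a') with a < a' (symmetric, so each unordered pair gives one sum; this covers all a ≠ a'):
  1 + 3 = 4
  1 + 6 = 7
  1 + 9 = 10
  3 + 6 = 9
  3 + 9 = 12
  6 + 9 = 15
Collected distinct sums: {4, 7, 9, 10, 12, 15}
|A +̂ A| = 6
(Reference bound: |A +̂ A| ≥ 2|A| - 3 for |A| ≥ 2, with |A| = 4 giving ≥ 5.)

|A +̂ A| = 6


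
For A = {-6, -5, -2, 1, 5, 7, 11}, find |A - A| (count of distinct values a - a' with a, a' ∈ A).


A - A = {a - a' : a, a' ∈ A}; |A| = 7.
Bounds: 2|A|-1 ≤ |A - A| ≤ |A|² - |A| + 1, i.e. 13 ≤ |A - A| ≤ 43.
Note: 0 ∈ A - A always (from a - a). The set is symmetric: if d ∈ A - A then -d ∈ A - A.
Enumerate nonzero differences d = a - a' with a > a' (then include -d):
Positive differences: {1, 2, 3, 4, 6, 7, 9, 10, 11, 12, 13, 16, 17}
Full difference set: {0} ∪ (positive diffs) ∪ (negative diffs).
|A - A| = 1 + 2·13 = 27 (matches direct enumeration: 27).

|A - A| = 27


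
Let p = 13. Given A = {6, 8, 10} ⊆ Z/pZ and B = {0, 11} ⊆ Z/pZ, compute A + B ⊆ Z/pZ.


Work in Z/13Z: reduce every sum a + b modulo 13.
Enumerate all 6 pairs:
a = 6: 6+0=6, 6+11=4
a = 8: 8+0=8, 8+11=6
a = 10: 10+0=10, 10+11=8
Distinct residues collected: {4, 6, 8, 10}
|A + B| = 4 (out of 13 total residues).

A + B = {4, 6, 8, 10}


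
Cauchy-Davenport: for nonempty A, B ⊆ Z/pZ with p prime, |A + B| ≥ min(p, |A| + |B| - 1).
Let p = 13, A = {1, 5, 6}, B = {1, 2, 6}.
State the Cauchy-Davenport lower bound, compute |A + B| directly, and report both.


Cauchy-Davenport: |A + B| ≥ min(p, |A| + |B| - 1) for A, B nonempty in Z/pZ.
|A| = 3, |B| = 3, p = 13.
CD lower bound = min(13, 3 + 3 - 1) = min(13, 5) = 5.
Compute A + B mod 13 directly:
a = 1: 1+1=2, 1+2=3, 1+6=7
a = 5: 5+1=6, 5+2=7, 5+6=11
a = 6: 6+1=7, 6+2=8, 6+6=12
A + B = {2, 3, 6, 7, 8, 11, 12}, so |A + B| = 7.
Verify: 7 ≥ 5? Yes ✓.

CD lower bound = 5, actual |A + B| = 7.


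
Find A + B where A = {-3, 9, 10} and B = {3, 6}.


A + B = {a + b : a ∈ A, b ∈ B}.
Enumerate all |A|·|B| = 3·2 = 6 pairs (a, b) and collect distinct sums.
a = -3: -3+3=0, -3+6=3
a = 9: 9+3=12, 9+6=15
a = 10: 10+3=13, 10+6=16
Collecting distinct sums: A + B = {0, 3, 12, 13, 15, 16}
|A + B| = 6

A + B = {0, 3, 12, 13, 15, 16}


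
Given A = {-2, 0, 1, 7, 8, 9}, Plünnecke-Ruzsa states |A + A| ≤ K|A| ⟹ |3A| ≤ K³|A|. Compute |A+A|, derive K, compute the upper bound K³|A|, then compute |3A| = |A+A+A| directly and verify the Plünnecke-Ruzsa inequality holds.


|A| = 6.
Step 1: Compute A + A by enumerating all 36 pairs.
A + A = {-4, -2, -1, 0, 1, 2, 5, 6, 7, 8, 9, 10, 14, 15, 16, 17, 18}, so |A + A| = 17.
Step 2: Doubling constant K = |A + A|/|A| = 17/6 = 17/6 ≈ 2.8333.
Step 3: Plünnecke-Ruzsa gives |3A| ≤ K³·|A| = (2.8333)³ · 6 ≈ 136.4722.
Step 4: Compute 3A = A + A + A directly by enumerating all triples (a,b,c) ∈ A³; |3A| = 32.
Step 5: Check 32 ≤ 136.4722? Yes ✓.

K = 17/6, Plünnecke-Ruzsa bound K³|A| ≈ 136.4722, |3A| = 32, inequality holds.


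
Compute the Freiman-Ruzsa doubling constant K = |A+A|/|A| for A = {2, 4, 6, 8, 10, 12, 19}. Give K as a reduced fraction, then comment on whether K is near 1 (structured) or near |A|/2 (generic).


|A| = 7.
Compute A + A by enumerating all 49 pairs.
A + A = {4, 6, 8, 10, 12, 14, 16, 18, 20, 21, 22, 23, 24, 25, 27, 29, 31, 38}, so |A + A| = 18.
K = |A + A| / |A| = 18/7 (already in lowest terms) ≈ 2.5714.
Reference: AP of size 7 gives K = 13/7 ≈ 1.8571; a fully generic set of size 7 gives K ≈ 4.0000.

|A| = 7, |A + A| = 18, K = 18/7.


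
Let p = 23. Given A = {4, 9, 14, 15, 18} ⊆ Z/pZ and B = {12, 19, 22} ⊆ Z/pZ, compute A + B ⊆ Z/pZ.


Work in Z/23Z: reduce every sum a + b modulo 23.
Enumerate all 15 pairs:
a = 4: 4+12=16, 4+19=0, 4+22=3
a = 9: 9+12=21, 9+19=5, 9+22=8
a = 14: 14+12=3, 14+19=10, 14+22=13
a = 15: 15+12=4, 15+19=11, 15+22=14
a = 18: 18+12=7, 18+19=14, 18+22=17
Distinct residues collected: {0, 3, 4, 5, 7, 8, 10, 11, 13, 14, 16, 17, 21}
|A + B| = 13 (out of 23 total residues).

A + B = {0, 3, 4, 5, 7, 8, 10, 11, 13, 14, 16, 17, 21}


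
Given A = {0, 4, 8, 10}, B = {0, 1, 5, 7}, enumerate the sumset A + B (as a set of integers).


A + B = {a + b : a ∈ A, b ∈ B}.
Enumerate all |A|·|B| = 4·4 = 16 pairs (a, b) and collect distinct sums.
a = 0: 0+0=0, 0+1=1, 0+5=5, 0+7=7
a = 4: 4+0=4, 4+1=5, 4+5=9, 4+7=11
a = 8: 8+0=8, 8+1=9, 8+5=13, 8+7=15
a = 10: 10+0=10, 10+1=11, 10+5=15, 10+7=17
Collecting distinct sums: A + B = {0, 1, 4, 5, 7, 8, 9, 10, 11, 13, 15, 17}
|A + B| = 12

A + B = {0, 1, 4, 5, 7, 8, 9, 10, 11, 13, 15, 17}


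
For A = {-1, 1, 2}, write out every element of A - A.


A - A = {a - a' : a, a' ∈ A}.
Compute a - a' for each ordered pair (a, a'):
a = -1: -1--1=0, -1-1=-2, -1-2=-3
a = 1: 1--1=2, 1-1=0, 1-2=-1
a = 2: 2--1=3, 2-1=1, 2-2=0
Collecting distinct values (and noting 0 appears from a-a):
A - A = {-3, -2, -1, 0, 1, 2, 3}
|A - A| = 7

A - A = {-3, -2, -1, 0, 1, 2, 3}


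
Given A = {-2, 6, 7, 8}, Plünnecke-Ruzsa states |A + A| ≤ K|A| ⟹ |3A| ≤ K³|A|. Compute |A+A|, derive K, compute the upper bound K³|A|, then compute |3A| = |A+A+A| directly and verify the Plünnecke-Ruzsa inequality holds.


|A| = 4.
Step 1: Compute A + A by enumerating all 16 pairs.
A + A = {-4, 4, 5, 6, 12, 13, 14, 15, 16}, so |A + A| = 9.
Step 2: Doubling constant K = |A + A|/|A| = 9/4 = 9/4 ≈ 2.2500.
Step 3: Plünnecke-Ruzsa gives |3A| ≤ K³·|A| = (2.2500)³ · 4 ≈ 45.5625.
Step 4: Compute 3A = A + A + A directly by enumerating all triples (a,b,c) ∈ A³; |3A| = 16.
Step 5: Check 16 ≤ 45.5625? Yes ✓.

K = 9/4, Plünnecke-Ruzsa bound K³|A| ≈ 45.5625, |3A| = 16, inequality holds.


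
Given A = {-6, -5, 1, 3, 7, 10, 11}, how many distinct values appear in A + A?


A + A = {a + a' : a, a' ∈ A}; |A| = 7.
General bounds: 2|A| - 1 ≤ |A + A| ≤ |A|(|A|+1)/2, i.e. 13 ≤ |A + A| ≤ 28.
Lower bound 2|A|-1 is attained iff A is an arithmetic progression.
Enumerate sums a + a' for a ≤ a' (symmetric, so this suffices):
a = -6: -6+-6=-12, -6+-5=-11, -6+1=-5, -6+3=-3, -6+7=1, -6+10=4, -6+11=5
a = -5: -5+-5=-10, -5+1=-4, -5+3=-2, -5+7=2, -5+10=5, -5+11=6
a = 1: 1+1=2, 1+3=4, 1+7=8, 1+10=11, 1+11=12
a = 3: 3+3=6, 3+7=10, 3+10=13, 3+11=14
a = 7: 7+7=14, 7+10=17, 7+11=18
a = 10: 10+10=20, 10+11=21
a = 11: 11+11=22
Distinct sums: {-12, -11, -10, -5, -4, -3, -2, 1, 2, 4, 5, 6, 8, 10, 11, 12, 13, 14, 17, 18, 20, 21, 22}
|A + A| = 23

|A + A| = 23


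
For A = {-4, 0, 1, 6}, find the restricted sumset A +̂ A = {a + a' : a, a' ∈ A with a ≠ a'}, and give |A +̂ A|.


Restricted sumset: A +̂ A = {a + a' : a ∈ A, a' ∈ A, a ≠ a'}.
Equivalently, take A + A and drop any sum 2a that is achievable ONLY as a + a for a ∈ A (i.e. sums representable only with equal summands).
Enumerate pairs (a, a') with a < a' (symmetric, so each unordered pair gives one sum; this covers all a ≠ a'):
  -4 + 0 = -4
  -4 + 1 = -3
  -4 + 6 = 2
  0 + 1 = 1
  0 + 6 = 6
  1 + 6 = 7
Collected distinct sums: {-4, -3, 1, 2, 6, 7}
|A +̂ A| = 6
(Reference bound: |A +̂ A| ≥ 2|A| - 3 for |A| ≥ 2, with |A| = 4 giving ≥ 5.)

|A +̂ A| = 6


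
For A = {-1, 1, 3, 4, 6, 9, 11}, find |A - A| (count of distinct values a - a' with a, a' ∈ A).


A - A = {a - a' : a, a' ∈ A}; |A| = 7.
Bounds: 2|A|-1 ≤ |A - A| ≤ |A|² - |A| + 1, i.e. 13 ≤ |A - A| ≤ 43.
Note: 0 ∈ A - A always (from a - a). The set is symmetric: if d ∈ A - A then -d ∈ A - A.
Enumerate nonzero differences d = a - a' with a > a' (then include -d):
Positive differences: {1, 2, 3, 4, 5, 6, 7, 8, 10, 12}
Full difference set: {0} ∪ (positive diffs) ∪ (negative diffs).
|A - A| = 1 + 2·10 = 21 (matches direct enumeration: 21).

|A - A| = 21


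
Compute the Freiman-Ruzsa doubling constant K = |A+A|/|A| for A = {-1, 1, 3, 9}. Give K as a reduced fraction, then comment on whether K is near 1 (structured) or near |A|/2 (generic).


|A| = 4.
Compute A + A by enumerating all 16 pairs.
A + A = {-2, 0, 2, 4, 6, 8, 10, 12, 18}, so |A + A| = 9.
K = |A + A| / |A| = 9/4 (already in lowest terms) ≈ 2.2500.
Reference: AP of size 4 gives K = 7/4 ≈ 1.7500; a fully generic set of size 4 gives K ≈ 2.5000.

|A| = 4, |A + A| = 9, K = 9/4.


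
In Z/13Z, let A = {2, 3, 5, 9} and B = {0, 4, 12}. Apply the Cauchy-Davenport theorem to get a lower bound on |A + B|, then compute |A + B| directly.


Cauchy-Davenport: |A + B| ≥ min(p, |A| + |B| - 1) for A, B nonempty in Z/pZ.
|A| = 4, |B| = 3, p = 13.
CD lower bound = min(13, 4 + 3 - 1) = min(13, 6) = 6.
Compute A + B mod 13 directly:
a = 2: 2+0=2, 2+4=6, 2+12=1
a = 3: 3+0=3, 3+4=7, 3+12=2
a = 5: 5+0=5, 5+4=9, 5+12=4
a = 9: 9+0=9, 9+4=0, 9+12=8
A + B = {0, 1, 2, 3, 4, 5, 6, 7, 8, 9}, so |A + B| = 10.
Verify: 10 ≥ 6? Yes ✓.

CD lower bound = 6, actual |A + B| = 10.


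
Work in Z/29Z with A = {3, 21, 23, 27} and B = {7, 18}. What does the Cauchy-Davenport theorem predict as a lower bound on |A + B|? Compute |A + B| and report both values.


Cauchy-Davenport: |A + B| ≥ min(p, |A| + |B| - 1) for A, B nonempty in Z/pZ.
|A| = 4, |B| = 2, p = 29.
CD lower bound = min(29, 4 + 2 - 1) = min(29, 5) = 5.
Compute A + B mod 29 directly:
a = 3: 3+7=10, 3+18=21
a = 21: 21+7=28, 21+18=10
a = 23: 23+7=1, 23+18=12
a = 27: 27+7=5, 27+18=16
A + B = {1, 5, 10, 12, 16, 21, 28}, so |A + B| = 7.
Verify: 7 ≥ 5? Yes ✓.

CD lower bound = 5, actual |A + B| = 7.


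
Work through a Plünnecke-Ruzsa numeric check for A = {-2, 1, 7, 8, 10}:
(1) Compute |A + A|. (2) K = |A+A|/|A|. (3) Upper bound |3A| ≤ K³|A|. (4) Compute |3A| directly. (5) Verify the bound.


|A| = 5.
Step 1: Compute A + A by enumerating all 25 pairs.
A + A = {-4, -1, 2, 5, 6, 8, 9, 11, 14, 15, 16, 17, 18, 20}, so |A + A| = 14.
Step 2: Doubling constant K = |A + A|/|A| = 14/5 = 14/5 ≈ 2.8000.
Step 3: Plünnecke-Ruzsa gives |3A| ≤ K³·|A| = (2.8000)³ · 5 ≈ 109.7600.
Step 4: Compute 3A = A + A + A directly by enumerating all triples (a,b,c) ∈ A³; |3A| = 26.
Step 5: Check 26 ≤ 109.7600? Yes ✓.

K = 14/5, Plünnecke-Ruzsa bound K³|A| ≈ 109.7600, |3A| = 26, inequality holds.


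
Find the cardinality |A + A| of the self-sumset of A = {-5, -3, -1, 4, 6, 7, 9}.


A + A = {a + a' : a, a' ∈ A}; |A| = 7.
General bounds: 2|A| - 1 ≤ |A + A| ≤ |A|(|A|+1)/2, i.e. 13 ≤ |A + A| ≤ 28.
Lower bound 2|A|-1 is attained iff A is an arithmetic progression.
Enumerate sums a + a' for a ≤ a' (symmetric, so this suffices):
a = -5: -5+-5=-10, -5+-3=-8, -5+-1=-6, -5+4=-1, -5+6=1, -5+7=2, -5+9=4
a = -3: -3+-3=-6, -3+-1=-4, -3+4=1, -3+6=3, -3+7=4, -3+9=6
a = -1: -1+-1=-2, -1+4=3, -1+6=5, -1+7=6, -1+9=8
a = 4: 4+4=8, 4+6=10, 4+7=11, 4+9=13
a = 6: 6+6=12, 6+7=13, 6+9=15
a = 7: 7+7=14, 7+9=16
a = 9: 9+9=18
Distinct sums: {-10, -8, -6, -4, -2, -1, 1, 2, 3, 4, 5, 6, 8, 10, 11, 12, 13, 14, 15, 16, 18}
|A + A| = 21

|A + A| = 21


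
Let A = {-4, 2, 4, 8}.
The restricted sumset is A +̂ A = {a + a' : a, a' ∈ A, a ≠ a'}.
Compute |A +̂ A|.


Restricted sumset: A +̂ A = {a + a' : a ∈ A, a' ∈ A, a ≠ a'}.
Equivalently, take A + A and drop any sum 2a that is achievable ONLY as a + a for a ∈ A (i.e. sums representable only with equal summands).
Enumerate pairs (a, a') with a < a' (symmetric, so each unordered pair gives one sum; this covers all a ≠ a'):
  -4 + 2 = -2
  -4 + 4 = 0
  -4 + 8 = 4
  2 + 4 = 6
  2 + 8 = 10
  4 + 8 = 12
Collected distinct sums: {-2, 0, 4, 6, 10, 12}
|A +̂ A| = 6
(Reference bound: |A +̂ A| ≥ 2|A| - 3 for |A| ≥ 2, with |A| = 4 giving ≥ 5.)

|A +̂ A| = 6


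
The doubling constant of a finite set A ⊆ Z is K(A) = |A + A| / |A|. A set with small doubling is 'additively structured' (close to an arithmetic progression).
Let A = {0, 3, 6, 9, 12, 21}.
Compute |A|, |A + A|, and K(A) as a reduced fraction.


|A| = 6.
Compute A + A by enumerating all 36 pairs.
A + A = {0, 3, 6, 9, 12, 15, 18, 21, 24, 27, 30, 33, 42}, so |A + A| = 13.
K = |A + A| / |A| = 13/6 (already in lowest terms) ≈ 2.1667.
Reference: AP of size 6 gives K = 11/6 ≈ 1.8333; a fully generic set of size 6 gives K ≈ 3.5000.

|A| = 6, |A + A| = 13, K = 13/6.


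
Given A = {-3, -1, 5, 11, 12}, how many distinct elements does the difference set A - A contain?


A - A = {a - a' : a, a' ∈ A}; |A| = 5.
Bounds: 2|A|-1 ≤ |A - A| ≤ |A|² - |A| + 1, i.e. 9 ≤ |A - A| ≤ 21.
Note: 0 ∈ A - A always (from a - a). The set is symmetric: if d ∈ A - A then -d ∈ A - A.
Enumerate nonzero differences d = a - a' with a > a' (then include -d):
Positive differences: {1, 2, 6, 7, 8, 12, 13, 14, 15}
Full difference set: {0} ∪ (positive diffs) ∪ (negative diffs).
|A - A| = 1 + 2·9 = 19 (matches direct enumeration: 19).

|A - A| = 19


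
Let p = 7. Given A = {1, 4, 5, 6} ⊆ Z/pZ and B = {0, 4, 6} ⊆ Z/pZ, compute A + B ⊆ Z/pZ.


Work in Z/7Z: reduce every sum a + b modulo 7.
Enumerate all 12 pairs:
a = 1: 1+0=1, 1+4=5, 1+6=0
a = 4: 4+0=4, 4+4=1, 4+6=3
a = 5: 5+0=5, 5+4=2, 5+6=4
a = 6: 6+0=6, 6+4=3, 6+6=5
Distinct residues collected: {0, 1, 2, 3, 4, 5, 6}
|A + B| = 7 (out of 7 total residues).

A + B = {0, 1, 2, 3, 4, 5, 6}


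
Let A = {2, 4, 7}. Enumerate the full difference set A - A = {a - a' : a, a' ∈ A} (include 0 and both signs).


A - A = {a - a' : a, a' ∈ A}.
Compute a - a' for each ordered pair (a, a'):
a = 2: 2-2=0, 2-4=-2, 2-7=-5
a = 4: 4-2=2, 4-4=0, 4-7=-3
a = 7: 7-2=5, 7-4=3, 7-7=0
Collecting distinct values (and noting 0 appears from a-a):
A - A = {-5, -3, -2, 0, 2, 3, 5}
|A - A| = 7

A - A = {-5, -3, -2, 0, 2, 3, 5}


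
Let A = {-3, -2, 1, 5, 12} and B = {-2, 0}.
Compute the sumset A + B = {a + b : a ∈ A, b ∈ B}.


A + B = {a + b : a ∈ A, b ∈ B}.
Enumerate all |A|·|B| = 5·2 = 10 pairs (a, b) and collect distinct sums.
a = -3: -3+-2=-5, -3+0=-3
a = -2: -2+-2=-4, -2+0=-2
a = 1: 1+-2=-1, 1+0=1
a = 5: 5+-2=3, 5+0=5
a = 12: 12+-2=10, 12+0=12
Collecting distinct sums: A + B = {-5, -4, -3, -2, -1, 1, 3, 5, 10, 12}
|A + B| = 10

A + B = {-5, -4, -3, -2, -1, 1, 3, 5, 10, 12}
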